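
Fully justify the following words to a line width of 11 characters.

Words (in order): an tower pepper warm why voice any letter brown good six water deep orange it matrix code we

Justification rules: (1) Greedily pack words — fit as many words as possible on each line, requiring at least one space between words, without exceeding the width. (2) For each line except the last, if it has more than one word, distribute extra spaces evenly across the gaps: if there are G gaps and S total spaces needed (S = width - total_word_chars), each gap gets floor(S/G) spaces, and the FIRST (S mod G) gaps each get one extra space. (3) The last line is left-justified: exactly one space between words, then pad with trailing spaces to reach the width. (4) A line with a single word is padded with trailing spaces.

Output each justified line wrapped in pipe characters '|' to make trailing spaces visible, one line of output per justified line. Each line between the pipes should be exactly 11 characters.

Line 1: ['an', 'tower'] (min_width=8, slack=3)
Line 2: ['pepper', 'warm'] (min_width=11, slack=0)
Line 3: ['why', 'voice'] (min_width=9, slack=2)
Line 4: ['any', 'letter'] (min_width=10, slack=1)
Line 5: ['brown', 'good'] (min_width=10, slack=1)
Line 6: ['six', 'water'] (min_width=9, slack=2)
Line 7: ['deep', 'orange'] (min_width=11, slack=0)
Line 8: ['it', 'matrix'] (min_width=9, slack=2)
Line 9: ['code', 'we'] (min_width=7, slack=4)

Answer: |an    tower|
|pepper warm|
|why   voice|
|any  letter|
|brown  good|
|six   water|
|deep orange|
|it   matrix|
|code we    |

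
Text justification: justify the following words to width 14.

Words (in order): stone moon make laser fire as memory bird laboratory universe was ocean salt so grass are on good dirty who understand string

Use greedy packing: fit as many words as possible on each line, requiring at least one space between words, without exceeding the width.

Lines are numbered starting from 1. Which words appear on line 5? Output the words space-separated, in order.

Answer: laboratory

Derivation:
Line 1: ['stone', 'moon'] (min_width=10, slack=4)
Line 2: ['make', 'laser'] (min_width=10, slack=4)
Line 3: ['fire', 'as', 'memory'] (min_width=14, slack=0)
Line 4: ['bird'] (min_width=4, slack=10)
Line 5: ['laboratory'] (min_width=10, slack=4)
Line 6: ['universe', 'was'] (min_width=12, slack=2)
Line 7: ['ocean', 'salt', 'so'] (min_width=13, slack=1)
Line 8: ['grass', 'are', 'on'] (min_width=12, slack=2)
Line 9: ['good', 'dirty', 'who'] (min_width=14, slack=0)
Line 10: ['understand'] (min_width=10, slack=4)
Line 11: ['string'] (min_width=6, slack=8)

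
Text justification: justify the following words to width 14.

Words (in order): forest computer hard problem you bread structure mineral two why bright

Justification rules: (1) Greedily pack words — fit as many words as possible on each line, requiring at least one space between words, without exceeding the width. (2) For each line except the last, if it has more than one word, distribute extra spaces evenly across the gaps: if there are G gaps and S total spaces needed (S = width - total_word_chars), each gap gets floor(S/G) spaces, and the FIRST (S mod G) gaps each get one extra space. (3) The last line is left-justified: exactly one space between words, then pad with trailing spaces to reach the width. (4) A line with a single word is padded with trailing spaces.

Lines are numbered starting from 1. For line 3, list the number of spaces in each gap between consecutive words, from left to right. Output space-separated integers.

Answer: 4

Derivation:
Line 1: ['forest'] (min_width=6, slack=8)
Line 2: ['computer', 'hard'] (min_width=13, slack=1)
Line 3: ['problem', 'you'] (min_width=11, slack=3)
Line 4: ['bread'] (min_width=5, slack=9)
Line 5: ['structure'] (min_width=9, slack=5)
Line 6: ['mineral', 'two'] (min_width=11, slack=3)
Line 7: ['why', 'bright'] (min_width=10, slack=4)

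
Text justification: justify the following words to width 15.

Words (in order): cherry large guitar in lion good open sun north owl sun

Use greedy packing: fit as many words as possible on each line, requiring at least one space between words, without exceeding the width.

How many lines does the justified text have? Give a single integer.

Line 1: ['cherry', 'large'] (min_width=12, slack=3)
Line 2: ['guitar', 'in', 'lion'] (min_width=14, slack=1)
Line 3: ['good', 'open', 'sun'] (min_width=13, slack=2)
Line 4: ['north', 'owl', 'sun'] (min_width=13, slack=2)
Total lines: 4

Answer: 4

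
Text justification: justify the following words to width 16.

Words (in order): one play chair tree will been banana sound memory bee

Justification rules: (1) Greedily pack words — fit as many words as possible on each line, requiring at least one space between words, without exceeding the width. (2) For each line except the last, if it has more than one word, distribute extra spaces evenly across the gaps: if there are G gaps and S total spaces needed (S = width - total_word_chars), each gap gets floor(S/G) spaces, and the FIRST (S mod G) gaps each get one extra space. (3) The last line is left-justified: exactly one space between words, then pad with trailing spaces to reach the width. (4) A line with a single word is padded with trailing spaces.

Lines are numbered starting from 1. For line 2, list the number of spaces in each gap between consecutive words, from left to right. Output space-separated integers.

Line 1: ['one', 'play', 'chair'] (min_width=14, slack=2)
Line 2: ['tree', 'will', 'been'] (min_width=14, slack=2)
Line 3: ['banana', 'sound'] (min_width=12, slack=4)
Line 4: ['memory', 'bee'] (min_width=10, slack=6)

Answer: 2 2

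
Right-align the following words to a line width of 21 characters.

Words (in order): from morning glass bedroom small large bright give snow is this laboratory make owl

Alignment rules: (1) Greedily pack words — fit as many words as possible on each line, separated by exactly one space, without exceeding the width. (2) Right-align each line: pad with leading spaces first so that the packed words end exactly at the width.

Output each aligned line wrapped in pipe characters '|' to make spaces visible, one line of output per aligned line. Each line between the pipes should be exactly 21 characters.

Line 1: ['from', 'morning', 'glass'] (min_width=18, slack=3)
Line 2: ['bedroom', 'small', 'large'] (min_width=19, slack=2)
Line 3: ['bright', 'give', 'snow', 'is'] (min_width=19, slack=2)
Line 4: ['this', 'laboratory', 'make'] (min_width=20, slack=1)
Line 5: ['owl'] (min_width=3, slack=18)

Answer: |   from morning glass|
|  bedroom small large|
|  bright give snow is|
| this laboratory make|
|                  owl|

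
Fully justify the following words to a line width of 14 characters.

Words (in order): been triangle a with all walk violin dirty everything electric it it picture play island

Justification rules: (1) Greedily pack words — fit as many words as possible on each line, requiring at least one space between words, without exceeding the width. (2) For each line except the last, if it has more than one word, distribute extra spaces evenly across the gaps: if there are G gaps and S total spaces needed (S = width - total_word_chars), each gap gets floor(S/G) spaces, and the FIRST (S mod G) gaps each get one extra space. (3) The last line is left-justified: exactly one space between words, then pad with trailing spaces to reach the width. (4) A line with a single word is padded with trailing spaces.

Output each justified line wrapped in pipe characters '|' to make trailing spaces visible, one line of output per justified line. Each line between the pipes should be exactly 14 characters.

Answer: |been  triangle|
|a   with   all|
|walk    violin|
|dirty         |
|everything    |
|electric it it|
|picture   play|
|island        |

Derivation:
Line 1: ['been', 'triangle'] (min_width=13, slack=1)
Line 2: ['a', 'with', 'all'] (min_width=10, slack=4)
Line 3: ['walk', 'violin'] (min_width=11, slack=3)
Line 4: ['dirty'] (min_width=5, slack=9)
Line 5: ['everything'] (min_width=10, slack=4)
Line 6: ['electric', 'it', 'it'] (min_width=14, slack=0)
Line 7: ['picture', 'play'] (min_width=12, slack=2)
Line 8: ['island'] (min_width=6, slack=8)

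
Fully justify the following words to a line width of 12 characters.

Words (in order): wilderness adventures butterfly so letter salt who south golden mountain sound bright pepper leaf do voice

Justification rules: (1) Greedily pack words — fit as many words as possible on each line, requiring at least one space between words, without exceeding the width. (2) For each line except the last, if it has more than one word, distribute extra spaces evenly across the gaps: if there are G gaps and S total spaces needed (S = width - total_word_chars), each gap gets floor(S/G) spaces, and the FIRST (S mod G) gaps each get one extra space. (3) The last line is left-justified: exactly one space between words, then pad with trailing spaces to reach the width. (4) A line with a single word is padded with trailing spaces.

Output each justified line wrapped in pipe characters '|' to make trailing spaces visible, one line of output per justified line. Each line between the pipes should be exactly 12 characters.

Answer: |wilderness  |
|adventures  |
|butterfly so|
|letter  salt|
|who    south|
|golden      |
|mountain    |
|sound bright|
|pepper  leaf|
|do voice    |

Derivation:
Line 1: ['wilderness'] (min_width=10, slack=2)
Line 2: ['adventures'] (min_width=10, slack=2)
Line 3: ['butterfly', 'so'] (min_width=12, slack=0)
Line 4: ['letter', 'salt'] (min_width=11, slack=1)
Line 5: ['who', 'south'] (min_width=9, slack=3)
Line 6: ['golden'] (min_width=6, slack=6)
Line 7: ['mountain'] (min_width=8, slack=4)
Line 8: ['sound', 'bright'] (min_width=12, slack=0)
Line 9: ['pepper', 'leaf'] (min_width=11, slack=1)
Line 10: ['do', 'voice'] (min_width=8, slack=4)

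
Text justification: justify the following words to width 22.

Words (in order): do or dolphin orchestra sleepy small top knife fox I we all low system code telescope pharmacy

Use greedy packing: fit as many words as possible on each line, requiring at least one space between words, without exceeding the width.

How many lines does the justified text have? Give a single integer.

Answer: 5

Derivation:
Line 1: ['do', 'or', 'dolphin'] (min_width=13, slack=9)
Line 2: ['orchestra', 'sleepy', 'small'] (min_width=22, slack=0)
Line 3: ['top', 'knife', 'fox', 'I', 'we', 'all'] (min_width=22, slack=0)
Line 4: ['low', 'system', 'code'] (min_width=15, slack=7)
Line 5: ['telescope', 'pharmacy'] (min_width=18, slack=4)
Total lines: 5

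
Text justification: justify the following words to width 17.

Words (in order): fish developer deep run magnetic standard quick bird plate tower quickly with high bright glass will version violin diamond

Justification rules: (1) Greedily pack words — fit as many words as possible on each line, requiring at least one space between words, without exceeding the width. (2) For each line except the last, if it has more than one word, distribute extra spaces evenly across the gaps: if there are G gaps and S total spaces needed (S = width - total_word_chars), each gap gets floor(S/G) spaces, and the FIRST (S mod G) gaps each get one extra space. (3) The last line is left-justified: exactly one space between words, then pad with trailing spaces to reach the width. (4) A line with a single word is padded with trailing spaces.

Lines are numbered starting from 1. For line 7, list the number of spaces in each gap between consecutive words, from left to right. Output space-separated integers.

Line 1: ['fish', 'developer'] (min_width=14, slack=3)
Line 2: ['deep', 'run', 'magnetic'] (min_width=17, slack=0)
Line 3: ['standard', 'quick'] (min_width=14, slack=3)
Line 4: ['bird', 'plate', 'tower'] (min_width=16, slack=1)
Line 5: ['quickly', 'with', 'high'] (min_width=17, slack=0)
Line 6: ['bright', 'glass', 'will'] (min_width=17, slack=0)
Line 7: ['version', 'violin'] (min_width=14, slack=3)
Line 8: ['diamond'] (min_width=7, slack=10)

Answer: 4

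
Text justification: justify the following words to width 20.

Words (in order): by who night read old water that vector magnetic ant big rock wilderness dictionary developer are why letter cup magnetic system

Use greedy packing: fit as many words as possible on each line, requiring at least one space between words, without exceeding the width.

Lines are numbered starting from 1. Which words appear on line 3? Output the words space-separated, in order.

Line 1: ['by', 'who', 'night', 'read'] (min_width=17, slack=3)
Line 2: ['old', 'water', 'that'] (min_width=14, slack=6)
Line 3: ['vector', 'magnetic', 'ant'] (min_width=19, slack=1)
Line 4: ['big', 'rock', 'wilderness'] (min_width=19, slack=1)
Line 5: ['dictionary', 'developer'] (min_width=20, slack=0)
Line 6: ['are', 'why', 'letter', 'cup'] (min_width=18, slack=2)
Line 7: ['magnetic', 'system'] (min_width=15, slack=5)

Answer: vector magnetic ant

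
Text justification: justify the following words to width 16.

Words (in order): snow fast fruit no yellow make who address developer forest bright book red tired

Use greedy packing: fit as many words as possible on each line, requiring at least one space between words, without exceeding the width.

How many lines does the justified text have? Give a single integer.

Line 1: ['snow', 'fast', 'fruit'] (min_width=15, slack=1)
Line 2: ['no', 'yellow', 'make'] (min_width=14, slack=2)
Line 3: ['who', 'address'] (min_width=11, slack=5)
Line 4: ['developer', 'forest'] (min_width=16, slack=0)
Line 5: ['bright', 'book', 'red'] (min_width=15, slack=1)
Line 6: ['tired'] (min_width=5, slack=11)
Total lines: 6

Answer: 6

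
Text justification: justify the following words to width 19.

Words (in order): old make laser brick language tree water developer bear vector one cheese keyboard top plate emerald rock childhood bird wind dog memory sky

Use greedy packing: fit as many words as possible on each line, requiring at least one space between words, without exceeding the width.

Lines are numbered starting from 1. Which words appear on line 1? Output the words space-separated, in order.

Answer: old make laser

Derivation:
Line 1: ['old', 'make', 'laser'] (min_width=14, slack=5)
Line 2: ['brick', 'language', 'tree'] (min_width=19, slack=0)
Line 3: ['water', 'developer'] (min_width=15, slack=4)
Line 4: ['bear', 'vector', 'one'] (min_width=15, slack=4)
Line 5: ['cheese', 'keyboard', 'top'] (min_width=19, slack=0)
Line 6: ['plate', 'emerald', 'rock'] (min_width=18, slack=1)
Line 7: ['childhood', 'bird', 'wind'] (min_width=19, slack=0)
Line 8: ['dog', 'memory', 'sky'] (min_width=14, slack=5)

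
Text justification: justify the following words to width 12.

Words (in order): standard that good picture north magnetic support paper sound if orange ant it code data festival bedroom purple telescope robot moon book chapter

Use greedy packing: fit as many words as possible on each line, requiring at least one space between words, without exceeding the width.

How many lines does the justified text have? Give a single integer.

Answer: 16

Derivation:
Line 1: ['standard'] (min_width=8, slack=4)
Line 2: ['that', 'good'] (min_width=9, slack=3)
Line 3: ['picture'] (min_width=7, slack=5)
Line 4: ['north'] (min_width=5, slack=7)
Line 5: ['magnetic'] (min_width=8, slack=4)
Line 6: ['support'] (min_width=7, slack=5)
Line 7: ['paper', 'sound'] (min_width=11, slack=1)
Line 8: ['if', 'orange'] (min_width=9, slack=3)
Line 9: ['ant', 'it', 'code'] (min_width=11, slack=1)
Line 10: ['data'] (min_width=4, slack=8)
Line 11: ['festival'] (min_width=8, slack=4)
Line 12: ['bedroom'] (min_width=7, slack=5)
Line 13: ['purple'] (min_width=6, slack=6)
Line 14: ['telescope'] (min_width=9, slack=3)
Line 15: ['robot', 'moon'] (min_width=10, slack=2)
Line 16: ['book', 'chapter'] (min_width=12, slack=0)
Total lines: 16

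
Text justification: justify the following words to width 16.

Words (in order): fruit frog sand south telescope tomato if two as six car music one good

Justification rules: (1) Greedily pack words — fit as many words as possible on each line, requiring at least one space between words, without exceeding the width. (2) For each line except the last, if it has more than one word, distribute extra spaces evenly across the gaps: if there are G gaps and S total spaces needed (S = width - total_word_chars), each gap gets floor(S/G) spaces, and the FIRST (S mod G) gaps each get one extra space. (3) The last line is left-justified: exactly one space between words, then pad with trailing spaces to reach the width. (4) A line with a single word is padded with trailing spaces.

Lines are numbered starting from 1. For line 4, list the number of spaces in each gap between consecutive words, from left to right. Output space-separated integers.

Line 1: ['fruit', 'frog', 'sand'] (min_width=15, slack=1)
Line 2: ['south', 'telescope'] (min_width=15, slack=1)
Line 3: ['tomato', 'if', 'two', 'as'] (min_width=16, slack=0)
Line 4: ['six', 'car', 'music'] (min_width=13, slack=3)
Line 5: ['one', 'good'] (min_width=8, slack=8)

Answer: 3 2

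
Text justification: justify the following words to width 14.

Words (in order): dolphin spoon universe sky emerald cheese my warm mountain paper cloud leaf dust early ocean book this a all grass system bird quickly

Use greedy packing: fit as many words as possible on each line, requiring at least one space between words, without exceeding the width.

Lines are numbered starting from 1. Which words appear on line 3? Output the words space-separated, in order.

Line 1: ['dolphin', 'spoon'] (min_width=13, slack=1)
Line 2: ['universe', 'sky'] (min_width=12, slack=2)
Line 3: ['emerald', 'cheese'] (min_width=14, slack=0)
Line 4: ['my', 'warm'] (min_width=7, slack=7)
Line 5: ['mountain', 'paper'] (min_width=14, slack=0)
Line 6: ['cloud', 'leaf'] (min_width=10, slack=4)
Line 7: ['dust', 'early'] (min_width=10, slack=4)
Line 8: ['ocean', 'book'] (min_width=10, slack=4)
Line 9: ['this', 'a', 'all'] (min_width=10, slack=4)
Line 10: ['grass', 'system'] (min_width=12, slack=2)
Line 11: ['bird', 'quickly'] (min_width=12, slack=2)

Answer: emerald cheese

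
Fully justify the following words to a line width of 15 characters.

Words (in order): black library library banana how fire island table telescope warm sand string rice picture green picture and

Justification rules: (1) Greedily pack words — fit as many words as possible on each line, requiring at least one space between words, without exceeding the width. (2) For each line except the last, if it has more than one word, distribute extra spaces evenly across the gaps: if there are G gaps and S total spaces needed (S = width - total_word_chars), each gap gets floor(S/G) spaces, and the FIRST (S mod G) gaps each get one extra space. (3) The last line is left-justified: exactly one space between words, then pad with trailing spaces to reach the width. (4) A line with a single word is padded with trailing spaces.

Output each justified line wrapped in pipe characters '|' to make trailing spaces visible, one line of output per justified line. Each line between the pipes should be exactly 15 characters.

Line 1: ['black', 'library'] (min_width=13, slack=2)
Line 2: ['library', 'banana'] (min_width=14, slack=1)
Line 3: ['how', 'fire', 'island'] (min_width=15, slack=0)
Line 4: ['table', 'telescope'] (min_width=15, slack=0)
Line 5: ['warm', 'sand'] (min_width=9, slack=6)
Line 6: ['string', 'rice'] (min_width=11, slack=4)
Line 7: ['picture', 'green'] (min_width=13, slack=2)
Line 8: ['picture', 'and'] (min_width=11, slack=4)

Answer: |black   library|
|library  banana|
|how fire island|
|table telescope|
|warm       sand|
|string     rice|
|picture   green|
|picture and    |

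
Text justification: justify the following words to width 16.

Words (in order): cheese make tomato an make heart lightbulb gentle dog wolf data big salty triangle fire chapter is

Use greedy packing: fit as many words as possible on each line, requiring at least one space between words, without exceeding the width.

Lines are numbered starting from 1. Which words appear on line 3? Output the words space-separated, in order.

Line 1: ['cheese', 'make'] (min_width=11, slack=5)
Line 2: ['tomato', 'an', 'make'] (min_width=14, slack=2)
Line 3: ['heart', 'lightbulb'] (min_width=15, slack=1)
Line 4: ['gentle', 'dog', 'wolf'] (min_width=15, slack=1)
Line 5: ['data', 'big', 'salty'] (min_width=14, slack=2)
Line 6: ['triangle', 'fire'] (min_width=13, slack=3)
Line 7: ['chapter', 'is'] (min_width=10, slack=6)

Answer: heart lightbulb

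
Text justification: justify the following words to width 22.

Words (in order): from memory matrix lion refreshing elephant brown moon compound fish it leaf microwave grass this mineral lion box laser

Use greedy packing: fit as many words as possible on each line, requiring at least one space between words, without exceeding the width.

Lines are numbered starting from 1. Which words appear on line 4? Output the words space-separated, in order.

Answer: compound fish it leaf

Derivation:
Line 1: ['from', 'memory', 'matrix'] (min_width=18, slack=4)
Line 2: ['lion', 'refreshing'] (min_width=15, slack=7)
Line 3: ['elephant', 'brown', 'moon'] (min_width=19, slack=3)
Line 4: ['compound', 'fish', 'it', 'leaf'] (min_width=21, slack=1)
Line 5: ['microwave', 'grass', 'this'] (min_width=20, slack=2)
Line 6: ['mineral', 'lion', 'box', 'laser'] (min_width=22, slack=0)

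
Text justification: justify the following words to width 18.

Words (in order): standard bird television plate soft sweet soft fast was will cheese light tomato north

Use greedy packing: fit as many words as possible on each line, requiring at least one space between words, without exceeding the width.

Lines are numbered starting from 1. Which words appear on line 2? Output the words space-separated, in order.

Answer: television plate

Derivation:
Line 1: ['standard', 'bird'] (min_width=13, slack=5)
Line 2: ['television', 'plate'] (min_width=16, slack=2)
Line 3: ['soft', 'sweet', 'soft'] (min_width=15, slack=3)
Line 4: ['fast', 'was', 'will'] (min_width=13, slack=5)
Line 5: ['cheese', 'light'] (min_width=12, slack=6)
Line 6: ['tomato', 'north'] (min_width=12, slack=6)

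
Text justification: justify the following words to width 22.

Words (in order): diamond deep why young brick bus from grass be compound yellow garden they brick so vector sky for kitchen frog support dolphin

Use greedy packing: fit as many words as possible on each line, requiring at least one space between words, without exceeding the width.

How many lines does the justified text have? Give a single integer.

Answer: 6

Derivation:
Line 1: ['diamond', 'deep', 'why', 'young'] (min_width=22, slack=0)
Line 2: ['brick', 'bus', 'from', 'grass'] (min_width=20, slack=2)
Line 3: ['be', 'compound', 'yellow'] (min_width=18, slack=4)
Line 4: ['garden', 'they', 'brick', 'so'] (min_width=20, slack=2)
Line 5: ['vector', 'sky', 'for', 'kitchen'] (min_width=22, slack=0)
Line 6: ['frog', 'support', 'dolphin'] (min_width=20, slack=2)
Total lines: 6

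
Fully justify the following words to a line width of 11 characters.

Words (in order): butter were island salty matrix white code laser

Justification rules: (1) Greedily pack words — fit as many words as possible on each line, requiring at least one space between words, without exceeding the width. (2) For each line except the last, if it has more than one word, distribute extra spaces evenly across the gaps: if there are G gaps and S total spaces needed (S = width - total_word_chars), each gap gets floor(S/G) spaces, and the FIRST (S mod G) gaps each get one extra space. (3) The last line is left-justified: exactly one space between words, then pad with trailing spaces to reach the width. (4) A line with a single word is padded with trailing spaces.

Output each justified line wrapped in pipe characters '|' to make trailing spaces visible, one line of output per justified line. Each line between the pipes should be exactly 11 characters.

Line 1: ['butter', 'were'] (min_width=11, slack=0)
Line 2: ['island'] (min_width=6, slack=5)
Line 3: ['salty'] (min_width=5, slack=6)
Line 4: ['matrix'] (min_width=6, slack=5)
Line 5: ['white', 'code'] (min_width=10, slack=1)
Line 6: ['laser'] (min_width=5, slack=6)

Answer: |butter were|
|island     |
|salty      |
|matrix     |
|white  code|
|laser      |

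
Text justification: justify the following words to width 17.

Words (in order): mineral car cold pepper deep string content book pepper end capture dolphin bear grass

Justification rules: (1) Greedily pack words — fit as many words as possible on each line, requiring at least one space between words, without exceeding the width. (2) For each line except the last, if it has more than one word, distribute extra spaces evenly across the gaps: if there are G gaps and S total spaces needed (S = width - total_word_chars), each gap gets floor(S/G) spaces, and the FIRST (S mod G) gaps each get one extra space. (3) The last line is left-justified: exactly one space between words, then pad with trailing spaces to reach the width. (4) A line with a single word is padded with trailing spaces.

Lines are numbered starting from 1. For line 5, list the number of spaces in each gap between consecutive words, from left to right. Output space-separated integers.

Answer: 3

Derivation:
Line 1: ['mineral', 'car', 'cold'] (min_width=16, slack=1)
Line 2: ['pepper', 'deep'] (min_width=11, slack=6)
Line 3: ['string', 'content'] (min_width=14, slack=3)
Line 4: ['book', 'pepper', 'end'] (min_width=15, slack=2)
Line 5: ['capture', 'dolphin'] (min_width=15, slack=2)
Line 6: ['bear', 'grass'] (min_width=10, slack=7)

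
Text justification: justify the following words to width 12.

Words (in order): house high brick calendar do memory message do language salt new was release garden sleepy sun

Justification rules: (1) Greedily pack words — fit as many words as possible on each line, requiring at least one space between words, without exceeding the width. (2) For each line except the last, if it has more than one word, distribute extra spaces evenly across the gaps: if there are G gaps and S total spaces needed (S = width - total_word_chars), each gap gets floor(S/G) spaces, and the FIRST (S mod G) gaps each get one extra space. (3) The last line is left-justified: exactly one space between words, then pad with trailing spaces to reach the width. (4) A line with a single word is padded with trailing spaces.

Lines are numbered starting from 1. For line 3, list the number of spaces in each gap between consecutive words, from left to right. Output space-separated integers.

Line 1: ['house', 'high'] (min_width=10, slack=2)
Line 2: ['brick'] (min_width=5, slack=7)
Line 3: ['calendar', 'do'] (min_width=11, slack=1)
Line 4: ['memory'] (min_width=6, slack=6)
Line 5: ['message', 'do'] (min_width=10, slack=2)
Line 6: ['language'] (min_width=8, slack=4)
Line 7: ['salt', 'new', 'was'] (min_width=12, slack=0)
Line 8: ['release'] (min_width=7, slack=5)
Line 9: ['garden'] (min_width=6, slack=6)
Line 10: ['sleepy', 'sun'] (min_width=10, slack=2)

Answer: 2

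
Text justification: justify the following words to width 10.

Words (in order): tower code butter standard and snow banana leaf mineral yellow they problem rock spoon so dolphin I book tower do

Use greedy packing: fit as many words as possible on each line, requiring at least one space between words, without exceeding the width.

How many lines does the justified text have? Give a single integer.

Line 1: ['tower', 'code'] (min_width=10, slack=0)
Line 2: ['butter'] (min_width=6, slack=4)
Line 3: ['standard'] (min_width=8, slack=2)
Line 4: ['and', 'snow'] (min_width=8, slack=2)
Line 5: ['banana'] (min_width=6, slack=4)
Line 6: ['leaf'] (min_width=4, slack=6)
Line 7: ['mineral'] (min_width=7, slack=3)
Line 8: ['yellow'] (min_width=6, slack=4)
Line 9: ['they'] (min_width=4, slack=6)
Line 10: ['problem'] (min_width=7, slack=3)
Line 11: ['rock', 'spoon'] (min_width=10, slack=0)
Line 12: ['so', 'dolphin'] (min_width=10, slack=0)
Line 13: ['I', 'book'] (min_width=6, slack=4)
Line 14: ['tower', 'do'] (min_width=8, slack=2)
Total lines: 14

Answer: 14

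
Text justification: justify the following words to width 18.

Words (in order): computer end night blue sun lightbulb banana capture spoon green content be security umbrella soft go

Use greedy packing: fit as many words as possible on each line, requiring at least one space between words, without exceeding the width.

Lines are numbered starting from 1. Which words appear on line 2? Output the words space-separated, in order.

Answer: blue sun lightbulb

Derivation:
Line 1: ['computer', 'end', 'night'] (min_width=18, slack=0)
Line 2: ['blue', 'sun', 'lightbulb'] (min_width=18, slack=0)
Line 3: ['banana', 'capture'] (min_width=14, slack=4)
Line 4: ['spoon', 'green'] (min_width=11, slack=7)
Line 5: ['content', 'be'] (min_width=10, slack=8)
Line 6: ['security', 'umbrella'] (min_width=17, slack=1)
Line 7: ['soft', 'go'] (min_width=7, slack=11)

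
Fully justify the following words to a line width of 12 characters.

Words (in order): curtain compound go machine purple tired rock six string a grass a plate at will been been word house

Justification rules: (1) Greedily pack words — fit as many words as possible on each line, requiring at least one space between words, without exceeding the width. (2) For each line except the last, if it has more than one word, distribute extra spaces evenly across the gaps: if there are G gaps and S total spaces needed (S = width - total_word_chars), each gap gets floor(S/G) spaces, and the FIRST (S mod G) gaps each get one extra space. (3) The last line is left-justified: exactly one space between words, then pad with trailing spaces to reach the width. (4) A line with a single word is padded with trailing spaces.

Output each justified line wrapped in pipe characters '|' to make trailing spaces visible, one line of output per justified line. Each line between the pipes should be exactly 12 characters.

Line 1: ['curtain'] (min_width=7, slack=5)
Line 2: ['compound', 'go'] (min_width=11, slack=1)
Line 3: ['machine'] (min_width=7, slack=5)
Line 4: ['purple', 'tired'] (min_width=12, slack=0)
Line 5: ['rock', 'six'] (min_width=8, slack=4)
Line 6: ['string', 'a'] (min_width=8, slack=4)
Line 7: ['grass', 'a'] (min_width=7, slack=5)
Line 8: ['plate', 'at'] (min_width=8, slack=4)
Line 9: ['will', 'been'] (min_width=9, slack=3)
Line 10: ['been', 'word'] (min_width=9, slack=3)
Line 11: ['house'] (min_width=5, slack=7)

Answer: |curtain     |
|compound  go|
|machine     |
|purple tired|
|rock     six|
|string     a|
|grass      a|
|plate     at|
|will    been|
|been    word|
|house       |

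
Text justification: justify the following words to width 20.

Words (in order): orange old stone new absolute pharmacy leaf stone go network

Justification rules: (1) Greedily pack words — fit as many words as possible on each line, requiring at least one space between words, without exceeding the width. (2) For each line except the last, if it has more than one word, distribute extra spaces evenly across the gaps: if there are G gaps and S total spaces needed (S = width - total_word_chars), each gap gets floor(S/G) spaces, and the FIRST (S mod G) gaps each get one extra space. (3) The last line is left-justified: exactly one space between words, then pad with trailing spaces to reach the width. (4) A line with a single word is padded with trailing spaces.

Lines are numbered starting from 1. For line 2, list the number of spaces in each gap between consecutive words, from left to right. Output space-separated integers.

Answer: 4

Derivation:
Line 1: ['orange', 'old', 'stone', 'new'] (min_width=20, slack=0)
Line 2: ['absolute', 'pharmacy'] (min_width=17, slack=3)
Line 3: ['leaf', 'stone', 'go'] (min_width=13, slack=7)
Line 4: ['network'] (min_width=7, slack=13)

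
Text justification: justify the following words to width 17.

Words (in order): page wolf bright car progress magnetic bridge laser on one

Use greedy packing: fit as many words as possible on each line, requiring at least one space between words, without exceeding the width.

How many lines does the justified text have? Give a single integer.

Answer: 4

Derivation:
Line 1: ['page', 'wolf', 'bright'] (min_width=16, slack=1)
Line 2: ['car', 'progress'] (min_width=12, slack=5)
Line 3: ['magnetic', 'bridge'] (min_width=15, slack=2)
Line 4: ['laser', 'on', 'one'] (min_width=12, slack=5)
Total lines: 4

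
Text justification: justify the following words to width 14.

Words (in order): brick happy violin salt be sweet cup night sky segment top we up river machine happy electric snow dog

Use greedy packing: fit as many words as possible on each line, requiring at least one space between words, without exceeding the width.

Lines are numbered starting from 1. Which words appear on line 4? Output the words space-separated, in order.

Answer: night sky

Derivation:
Line 1: ['brick', 'happy'] (min_width=11, slack=3)
Line 2: ['violin', 'salt', 'be'] (min_width=14, slack=0)
Line 3: ['sweet', 'cup'] (min_width=9, slack=5)
Line 4: ['night', 'sky'] (min_width=9, slack=5)
Line 5: ['segment', 'top', 'we'] (min_width=14, slack=0)
Line 6: ['up', 'river'] (min_width=8, slack=6)
Line 7: ['machine', 'happy'] (min_width=13, slack=1)
Line 8: ['electric', 'snow'] (min_width=13, slack=1)
Line 9: ['dog'] (min_width=3, slack=11)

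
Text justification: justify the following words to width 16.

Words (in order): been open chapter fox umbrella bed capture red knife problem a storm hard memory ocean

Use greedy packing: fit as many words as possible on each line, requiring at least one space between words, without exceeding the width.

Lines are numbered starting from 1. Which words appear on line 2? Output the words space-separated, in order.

Answer: chapter fox

Derivation:
Line 1: ['been', 'open'] (min_width=9, slack=7)
Line 2: ['chapter', 'fox'] (min_width=11, slack=5)
Line 3: ['umbrella', 'bed'] (min_width=12, slack=4)
Line 4: ['capture', 'red'] (min_width=11, slack=5)
Line 5: ['knife', 'problem', 'a'] (min_width=15, slack=1)
Line 6: ['storm', 'hard'] (min_width=10, slack=6)
Line 7: ['memory', 'ocean'] (min_width=12, slack=4)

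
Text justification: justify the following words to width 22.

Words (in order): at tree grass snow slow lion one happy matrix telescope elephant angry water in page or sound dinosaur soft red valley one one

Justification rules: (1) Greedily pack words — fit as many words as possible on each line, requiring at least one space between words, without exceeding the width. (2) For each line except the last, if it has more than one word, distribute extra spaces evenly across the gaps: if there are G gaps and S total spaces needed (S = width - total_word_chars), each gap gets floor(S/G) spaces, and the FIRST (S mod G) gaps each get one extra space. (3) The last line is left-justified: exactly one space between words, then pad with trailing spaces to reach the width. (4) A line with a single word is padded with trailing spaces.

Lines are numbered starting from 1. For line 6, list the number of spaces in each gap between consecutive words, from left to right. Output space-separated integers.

Answer: 4 3

Derivation:
Line 1: ['at', 'tree', 'grass', 'snow'] (min_width=18, slack=4)
Line 2: ['slow', 'lion', 'one', 'happy'] (min_width=19, slack=3)
Line 3: ['matrix', 'telescope'] (min_width=16, slack=6)
Line 4: ['elephant', 'angry', 'water'] (min_width=20, slack=2)
Line 5: ['in', 'page', 'or', 'sound'] (min_width=16, slack=6)
Line 6: ['dinosaur', 'soft', 'red'] (min_width=17, slack=5)
Line 7: ['valley', 'one', 'one'] (min_width=14, slack=8)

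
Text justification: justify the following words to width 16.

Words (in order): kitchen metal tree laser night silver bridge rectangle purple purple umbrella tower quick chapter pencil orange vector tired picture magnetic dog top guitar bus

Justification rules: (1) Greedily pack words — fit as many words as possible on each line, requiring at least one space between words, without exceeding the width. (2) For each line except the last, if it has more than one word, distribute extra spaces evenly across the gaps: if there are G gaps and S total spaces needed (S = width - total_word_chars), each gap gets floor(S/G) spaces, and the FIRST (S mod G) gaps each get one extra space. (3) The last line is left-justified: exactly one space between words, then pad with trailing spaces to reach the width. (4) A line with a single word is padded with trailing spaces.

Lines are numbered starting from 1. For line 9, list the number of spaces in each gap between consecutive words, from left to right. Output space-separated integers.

Line 1: ['kitchen', 'metal'] (min_width=13, slack=3)
Line 2: ['tree', 'laser', 'night'] (min_width=16, slack=0)
Line 3: ['silver', 'bridge'] (min_width=13, slack=3)
Line 4: ['rectangle', 'purple'] (min_width=16, slack=0)
Line 5: ['purple', 'umbrella'] (min_width=15, slack=1)
Line 6: ['tower', 'quick'] (min_width=11, slack=5)
Line 7: ['chapter', 'pencil'] (min_width=14, slack=2)
Line 8: ['orange', 'vector'] (min_width=13, slack=3)
Line 9: ['tired', 'picture'] (min_width=13, slack=3)
Line 10: ['magnetic', 'dog', 'top'] (min_width=16, slack=0)
Line 11: ['guitar', 'bus'] (min_width=10, slack=6)

Answer: 4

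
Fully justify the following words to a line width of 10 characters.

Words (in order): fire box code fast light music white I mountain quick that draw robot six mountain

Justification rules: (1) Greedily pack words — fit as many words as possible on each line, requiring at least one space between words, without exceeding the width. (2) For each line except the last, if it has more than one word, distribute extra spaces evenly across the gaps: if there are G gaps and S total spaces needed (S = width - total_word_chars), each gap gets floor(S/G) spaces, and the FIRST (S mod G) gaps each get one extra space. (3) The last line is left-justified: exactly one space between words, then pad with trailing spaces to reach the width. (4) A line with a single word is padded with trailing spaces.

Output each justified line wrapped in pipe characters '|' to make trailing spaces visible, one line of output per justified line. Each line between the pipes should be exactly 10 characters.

Answer: |fire   box|
|code  fast|
|light     |
|music     |
|white    I|
|mountain  |
|quick that|
|draw robot|
|six       |
|mountain  |

Derivation:
Line 1: ['fire', 'box'] (min_width=8, slack=2)
Line 2: ['code', 'fast'] (min_width=9, slack=1)
Line 3: ['light'] (min_width=5, slack=5)
Line 4: ['music'] (min_width=5, slack=5)
Line 5: ['white', 'I'] (min_width=7, slack=3)
Line 6: ['mountain'] (min_width=8, slack=2)
Line 7: ['quick', 'that'] (min_width=10, slack=0)
Line 8: ['draw', 'robot'] (min_width=10, slack=0)
Line 9: ['six'] (min_width=3, slack=7)
Line 10: ['mountain'] (min_width=8, slack=2)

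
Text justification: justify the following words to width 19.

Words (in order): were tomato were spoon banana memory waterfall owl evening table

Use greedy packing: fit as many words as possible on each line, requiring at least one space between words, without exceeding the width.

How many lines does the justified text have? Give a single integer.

Line 1: ['were', 'tomato', 'were'] (min_width=16, slack=3)
Line 2: ['spoon', 'banana', 'memory'] (min_width=19, slack=0)
Line 3: ['waterfall', 'owl'] (min_width=13, slack=6)
Line 4: ['evening', 'table'] (min_width=13, slack=6)
Total lines: 4

Answer: 4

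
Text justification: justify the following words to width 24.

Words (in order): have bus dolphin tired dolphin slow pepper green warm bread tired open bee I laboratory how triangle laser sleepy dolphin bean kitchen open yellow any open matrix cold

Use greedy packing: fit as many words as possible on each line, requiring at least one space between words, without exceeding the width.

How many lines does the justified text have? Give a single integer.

Line 1: ['have', 'bus', 'dolphin', 'tired'] (min_width=22, slack=2)
Line 2: ['dolphin', 'slow', 'pepper'] (min_width=19, slack=5)
Line 3: ['green', 'warm', 'bread', 'tired'] (min_width=22, slack=2)
Line 4: ['open', 'bee', 'I', 'laboratory'] (min_width=21, slack=3)
Line 5: ['how', 'triangle', 'laser'] (min_width=18, slack=6)
Line 6: ['sleepy', 'dolphin', 'bean'] (min_width=19, slack=5)
Line 7: ['kitchen', 'open', 'yellow', 'any'] (min_width=23, slack=1)
Line 8: ['open', 'matrix', 'cold'] (min_width=16, slack=8)
Total lines: 8

Answer: 8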